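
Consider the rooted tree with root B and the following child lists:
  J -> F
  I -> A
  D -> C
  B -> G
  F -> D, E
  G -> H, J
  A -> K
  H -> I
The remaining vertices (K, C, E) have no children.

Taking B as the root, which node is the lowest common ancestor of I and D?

I's ancestor chain is I, H, G, B and D's is D, F, J, G, B; they first meet at G.

G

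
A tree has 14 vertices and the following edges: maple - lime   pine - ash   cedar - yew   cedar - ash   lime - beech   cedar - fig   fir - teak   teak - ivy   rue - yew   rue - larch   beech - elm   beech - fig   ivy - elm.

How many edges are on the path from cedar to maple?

4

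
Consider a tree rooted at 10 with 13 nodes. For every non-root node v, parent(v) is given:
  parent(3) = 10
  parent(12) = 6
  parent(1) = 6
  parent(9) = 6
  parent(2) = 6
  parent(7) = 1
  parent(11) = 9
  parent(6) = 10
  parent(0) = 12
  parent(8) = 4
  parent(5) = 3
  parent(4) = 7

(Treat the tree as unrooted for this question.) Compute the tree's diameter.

7

BFS from 8 reaches 5 last, at distance 7; BFS from 5 confirms no node is farther.
Path: 8–4–7–1–6–10–3–5.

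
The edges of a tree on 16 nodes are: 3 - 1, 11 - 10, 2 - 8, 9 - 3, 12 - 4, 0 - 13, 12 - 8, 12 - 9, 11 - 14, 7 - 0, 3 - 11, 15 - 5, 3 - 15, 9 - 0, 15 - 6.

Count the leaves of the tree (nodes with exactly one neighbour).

9

Exactly 9 nodes have a single neighbour: 1, 2, 4, 5, 6, 7, 10, 13, 14.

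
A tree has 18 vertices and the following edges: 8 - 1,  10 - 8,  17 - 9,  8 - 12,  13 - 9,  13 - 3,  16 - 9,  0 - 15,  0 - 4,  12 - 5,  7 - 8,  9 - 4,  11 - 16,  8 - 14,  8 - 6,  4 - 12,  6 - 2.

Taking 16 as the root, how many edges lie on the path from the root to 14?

5

16 – 9 – 4 – 12 – 8 – 14 — 5 edges.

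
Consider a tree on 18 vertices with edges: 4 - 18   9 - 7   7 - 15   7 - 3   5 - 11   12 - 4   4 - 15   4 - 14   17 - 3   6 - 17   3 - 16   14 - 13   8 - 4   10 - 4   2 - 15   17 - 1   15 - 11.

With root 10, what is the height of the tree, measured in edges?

6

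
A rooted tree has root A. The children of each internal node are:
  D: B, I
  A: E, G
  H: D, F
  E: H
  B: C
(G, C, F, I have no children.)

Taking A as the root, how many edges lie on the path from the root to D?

3

Climbing from D to the root: D → H → E → A. That's 3 steps.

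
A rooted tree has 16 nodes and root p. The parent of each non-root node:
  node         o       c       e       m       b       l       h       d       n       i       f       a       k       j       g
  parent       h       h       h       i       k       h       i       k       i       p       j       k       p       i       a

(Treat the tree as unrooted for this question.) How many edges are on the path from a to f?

5

a–k–p–i–j–f: 5 edges.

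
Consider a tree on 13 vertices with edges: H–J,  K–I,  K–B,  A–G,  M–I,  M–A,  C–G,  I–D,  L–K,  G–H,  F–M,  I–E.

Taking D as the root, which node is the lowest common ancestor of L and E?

Ancestors of L (toward the root): L, K, I, D.
Ancestors of E: E, I, D.
The deepest node appearing in both lists is I.

I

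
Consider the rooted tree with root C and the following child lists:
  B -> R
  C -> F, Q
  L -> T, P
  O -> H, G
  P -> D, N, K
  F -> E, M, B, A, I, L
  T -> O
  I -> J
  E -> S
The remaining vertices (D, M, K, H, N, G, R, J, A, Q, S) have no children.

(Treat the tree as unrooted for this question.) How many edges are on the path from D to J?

Walking from D: D - P - L - F - I - J. Length 5.

5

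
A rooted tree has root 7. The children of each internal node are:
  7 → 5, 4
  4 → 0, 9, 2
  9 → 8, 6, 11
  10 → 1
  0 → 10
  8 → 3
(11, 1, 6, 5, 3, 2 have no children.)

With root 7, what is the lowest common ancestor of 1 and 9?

4

Path 1→root: 1 10 0 4 7; path 9→root: 9 4 7.
First common node: 4.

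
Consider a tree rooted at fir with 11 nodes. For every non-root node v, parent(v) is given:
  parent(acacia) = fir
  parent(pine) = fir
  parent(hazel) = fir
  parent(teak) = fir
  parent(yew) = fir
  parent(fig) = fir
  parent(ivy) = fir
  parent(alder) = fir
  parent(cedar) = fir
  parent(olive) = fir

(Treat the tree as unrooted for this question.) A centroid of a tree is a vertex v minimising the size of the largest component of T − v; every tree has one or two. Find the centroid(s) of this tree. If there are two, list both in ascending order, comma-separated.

fir

Delete fir: the remaining components have sizes 1, 1, 1, 1, 1, 1, 1, 1, 1, 1. Max 1 ≤ 5, so fir is a centroid.
No neighbour of fir does as well, so fir is the unique centroid.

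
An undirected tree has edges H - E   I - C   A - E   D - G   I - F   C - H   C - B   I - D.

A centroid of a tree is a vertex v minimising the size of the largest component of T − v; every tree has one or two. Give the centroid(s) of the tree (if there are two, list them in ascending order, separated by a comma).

Removing C splits the tree into components of sizes 4, 3, 1; the largest is 4 ≤ ⌊9/2⌋ = 4.
No neighbour of C does as well, so C is the unique centroid.

C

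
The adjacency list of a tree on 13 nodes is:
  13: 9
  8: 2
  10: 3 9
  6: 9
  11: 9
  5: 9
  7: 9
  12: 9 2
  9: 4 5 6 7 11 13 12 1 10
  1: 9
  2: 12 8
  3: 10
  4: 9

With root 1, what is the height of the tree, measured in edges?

4

8 sits deepest: 1 – 9 – 12 – 2 – 8 — 4 edges from the root.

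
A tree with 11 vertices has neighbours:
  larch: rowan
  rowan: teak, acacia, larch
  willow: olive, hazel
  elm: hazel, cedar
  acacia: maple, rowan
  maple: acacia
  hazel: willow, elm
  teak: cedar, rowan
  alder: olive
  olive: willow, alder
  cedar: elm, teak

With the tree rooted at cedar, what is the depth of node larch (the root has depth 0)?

cedar – teak – rowan – larch — 3 edges.

3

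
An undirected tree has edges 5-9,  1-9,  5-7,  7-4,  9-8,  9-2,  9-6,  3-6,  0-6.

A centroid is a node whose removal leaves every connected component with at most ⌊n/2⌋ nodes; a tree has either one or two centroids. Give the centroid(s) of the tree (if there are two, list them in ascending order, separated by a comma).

9

Delete 9: the remaining components have sizes 3, 3, 1, 1, 1. Max 3 ≤ 5, so 9 is a centroid.
Every other node leaves some component of size > 5, so the centroid is unique.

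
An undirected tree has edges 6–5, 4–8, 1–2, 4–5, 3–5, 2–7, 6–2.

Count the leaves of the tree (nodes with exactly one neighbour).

4

The leaves are 1, 3, 7, 8.
That is 4 leaves.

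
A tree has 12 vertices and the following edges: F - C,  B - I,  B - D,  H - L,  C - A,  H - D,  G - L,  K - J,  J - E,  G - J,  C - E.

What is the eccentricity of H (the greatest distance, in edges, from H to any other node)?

Distances from H peak at 6, attained at A (F also at distance 6).
H-L-G-J-E-C-A

6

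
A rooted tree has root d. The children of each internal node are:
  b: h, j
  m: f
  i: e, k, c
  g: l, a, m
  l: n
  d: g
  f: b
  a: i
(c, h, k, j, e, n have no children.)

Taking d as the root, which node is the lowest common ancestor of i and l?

g

Ancestors of i (toward the root): i, a, g, d.
Ancestors of l: l, g, d.
The deepest node appearing in both lists is g.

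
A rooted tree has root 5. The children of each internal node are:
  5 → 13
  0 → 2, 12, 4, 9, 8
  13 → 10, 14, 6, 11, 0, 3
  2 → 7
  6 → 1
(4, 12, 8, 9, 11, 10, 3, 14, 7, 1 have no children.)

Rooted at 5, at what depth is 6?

Path from 5 to 6: 5 – 13 – 6, which has 2 edges.

2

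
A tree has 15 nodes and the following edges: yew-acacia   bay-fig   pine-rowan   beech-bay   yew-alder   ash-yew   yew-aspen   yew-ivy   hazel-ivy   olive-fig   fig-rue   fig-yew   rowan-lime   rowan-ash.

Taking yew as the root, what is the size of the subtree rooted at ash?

4

The subtree rooted at ash contains: ash, rowan, pine, lime — 4 nodes.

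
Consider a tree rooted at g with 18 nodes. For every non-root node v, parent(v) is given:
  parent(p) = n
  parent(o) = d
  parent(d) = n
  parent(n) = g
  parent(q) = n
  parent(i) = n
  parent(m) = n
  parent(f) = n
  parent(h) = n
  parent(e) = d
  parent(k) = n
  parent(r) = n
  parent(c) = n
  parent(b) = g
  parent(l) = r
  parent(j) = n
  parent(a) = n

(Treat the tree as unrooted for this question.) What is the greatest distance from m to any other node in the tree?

The node farthest from m is o (e, b, l also at distance 3), via m-n-d-o — 3 edges.

3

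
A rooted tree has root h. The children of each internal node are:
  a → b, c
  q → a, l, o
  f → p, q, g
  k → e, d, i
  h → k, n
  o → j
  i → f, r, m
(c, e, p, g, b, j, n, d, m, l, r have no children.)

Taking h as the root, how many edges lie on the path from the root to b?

6

Climbing from b to the root: b – a – q – f – i – k – h. That's 6 steps.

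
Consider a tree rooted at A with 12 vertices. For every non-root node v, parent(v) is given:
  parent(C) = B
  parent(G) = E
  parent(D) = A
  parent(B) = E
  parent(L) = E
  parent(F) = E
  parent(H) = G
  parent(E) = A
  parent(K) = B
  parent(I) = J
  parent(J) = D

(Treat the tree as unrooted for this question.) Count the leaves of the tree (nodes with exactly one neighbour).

6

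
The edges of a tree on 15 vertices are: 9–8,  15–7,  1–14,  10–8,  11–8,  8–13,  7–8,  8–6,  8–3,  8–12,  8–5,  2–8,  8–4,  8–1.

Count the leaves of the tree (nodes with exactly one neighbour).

The leaves are 2, 3, 4, 5, 6, 9, 10, 11, 12, 13, 14, 15.
That is 12 leaves.

12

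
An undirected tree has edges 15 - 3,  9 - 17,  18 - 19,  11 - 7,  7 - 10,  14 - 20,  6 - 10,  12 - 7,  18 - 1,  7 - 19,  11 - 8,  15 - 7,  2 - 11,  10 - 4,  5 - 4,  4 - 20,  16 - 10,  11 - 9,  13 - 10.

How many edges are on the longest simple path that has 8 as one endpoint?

6

The node farthest from 8 is 14, via 8–11–7–10–4–20–14 — 6 edges.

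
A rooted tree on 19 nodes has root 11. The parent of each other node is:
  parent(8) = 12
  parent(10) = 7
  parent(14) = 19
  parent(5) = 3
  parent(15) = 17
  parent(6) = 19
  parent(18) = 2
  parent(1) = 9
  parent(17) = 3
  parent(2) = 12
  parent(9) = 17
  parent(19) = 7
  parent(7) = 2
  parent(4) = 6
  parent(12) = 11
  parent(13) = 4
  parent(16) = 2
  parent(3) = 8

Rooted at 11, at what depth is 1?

Path from 11 to 1: 11 → 12 → 8 → 3 → 17 → 9 → 1, which has 6 edges.

6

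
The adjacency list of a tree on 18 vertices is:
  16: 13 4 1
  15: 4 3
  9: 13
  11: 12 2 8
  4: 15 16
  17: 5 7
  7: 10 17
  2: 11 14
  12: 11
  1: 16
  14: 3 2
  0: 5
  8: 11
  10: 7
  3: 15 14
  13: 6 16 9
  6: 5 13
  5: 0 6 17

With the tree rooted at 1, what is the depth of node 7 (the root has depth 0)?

6

Climbing from 7 to the root: 7 – 17 – 5 – 6 – 13 – 16 – 1. That's 6 steps.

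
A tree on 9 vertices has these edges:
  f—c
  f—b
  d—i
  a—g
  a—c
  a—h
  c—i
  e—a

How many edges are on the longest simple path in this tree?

BFS from b reaches e last, at distance 4; BFS from e confirms no node is farther.
Path: b–f–c–a–e.

4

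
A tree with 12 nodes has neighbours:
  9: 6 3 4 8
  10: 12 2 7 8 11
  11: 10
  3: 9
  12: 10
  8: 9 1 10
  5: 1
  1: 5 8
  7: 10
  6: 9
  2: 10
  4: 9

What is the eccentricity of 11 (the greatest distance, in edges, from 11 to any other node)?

4

Distances from 11 peak at 4, attained at 4 (6, 3, 5 also at distance 4).
11-10-8-9-4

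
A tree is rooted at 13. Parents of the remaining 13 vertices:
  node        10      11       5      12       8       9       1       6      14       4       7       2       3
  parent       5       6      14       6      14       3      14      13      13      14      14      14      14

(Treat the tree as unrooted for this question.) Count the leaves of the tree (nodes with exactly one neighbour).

9

Exactly 9 nodes have a single neighbour: 1, 2, 4, 7, 8, 9, 10, 11, 12.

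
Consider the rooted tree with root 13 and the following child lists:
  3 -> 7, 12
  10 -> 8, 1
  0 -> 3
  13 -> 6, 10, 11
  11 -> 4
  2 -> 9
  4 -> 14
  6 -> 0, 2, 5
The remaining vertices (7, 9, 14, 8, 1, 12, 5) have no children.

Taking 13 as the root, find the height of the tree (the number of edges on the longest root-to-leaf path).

The longest root-to-leaf path is 13-6-0-3-12 (4 edges).

4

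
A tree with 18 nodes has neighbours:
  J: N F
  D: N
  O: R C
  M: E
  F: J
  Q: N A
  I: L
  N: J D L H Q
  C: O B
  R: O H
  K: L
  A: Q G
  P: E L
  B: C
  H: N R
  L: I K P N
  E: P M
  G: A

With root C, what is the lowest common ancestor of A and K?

N

A's ancestor chain is A, Q, N, H, R, O, C and K's is K, L, N, H, R, O, C; they first meet at N.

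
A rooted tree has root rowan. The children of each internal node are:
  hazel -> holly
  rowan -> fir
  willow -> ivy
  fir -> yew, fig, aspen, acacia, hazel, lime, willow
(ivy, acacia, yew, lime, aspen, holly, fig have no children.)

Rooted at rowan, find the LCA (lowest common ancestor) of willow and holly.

fir

willow's ancestor chain is willow, fir, rowan and holly's is holly, hazel, fir, rowan; they first meet at fir.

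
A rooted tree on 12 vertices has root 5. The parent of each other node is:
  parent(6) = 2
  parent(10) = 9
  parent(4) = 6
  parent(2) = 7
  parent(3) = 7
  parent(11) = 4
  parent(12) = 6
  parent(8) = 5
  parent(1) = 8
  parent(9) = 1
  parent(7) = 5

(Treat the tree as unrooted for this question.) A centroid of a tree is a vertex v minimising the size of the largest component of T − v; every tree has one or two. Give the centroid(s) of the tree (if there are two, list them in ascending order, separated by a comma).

7

Delete 7: the remaining components have sizes 5, 5, 1. Max 5 ≤ 6, so 7 is a centroid.
No neighbour of 7 does as well, so 7 is the unique centroid.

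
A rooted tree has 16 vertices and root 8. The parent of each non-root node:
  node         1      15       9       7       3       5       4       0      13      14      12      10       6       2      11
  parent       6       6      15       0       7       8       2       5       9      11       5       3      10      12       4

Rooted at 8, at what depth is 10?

5

8 → 5 → 0 → 7 → 3 → 10 — 5 edges.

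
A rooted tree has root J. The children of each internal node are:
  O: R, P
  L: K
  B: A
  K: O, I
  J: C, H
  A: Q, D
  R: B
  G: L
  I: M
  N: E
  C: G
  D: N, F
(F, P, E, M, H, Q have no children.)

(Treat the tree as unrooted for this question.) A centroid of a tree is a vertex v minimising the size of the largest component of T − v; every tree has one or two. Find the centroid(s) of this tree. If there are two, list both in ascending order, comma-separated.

Delete O: the remaining components have sizes 8, 8, 1. Max 8 ≤ 9, so O is a centroid.
No neighbour of O does as well, so O is the unique centroid.

O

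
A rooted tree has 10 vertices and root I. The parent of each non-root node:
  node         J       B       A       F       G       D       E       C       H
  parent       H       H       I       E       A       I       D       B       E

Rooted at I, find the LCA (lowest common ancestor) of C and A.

I

C's ancestor chain is C, B, H, E, D, I and A's is A, I; they first meet at I.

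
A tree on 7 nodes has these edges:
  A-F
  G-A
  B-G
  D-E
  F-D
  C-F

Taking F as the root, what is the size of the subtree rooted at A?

3

A's subtree: {A, G, B}, size 3.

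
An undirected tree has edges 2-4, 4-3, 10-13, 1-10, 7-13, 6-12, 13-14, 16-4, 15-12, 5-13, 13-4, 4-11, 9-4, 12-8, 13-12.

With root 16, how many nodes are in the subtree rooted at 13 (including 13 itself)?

13's subtree: {13, 12, 7, 10, 5, 14, 8, 6, 15, 1}, size 10.

10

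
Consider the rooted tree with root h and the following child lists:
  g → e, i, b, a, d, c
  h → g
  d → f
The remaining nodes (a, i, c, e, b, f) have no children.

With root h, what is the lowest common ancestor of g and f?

g

Path g→root: g h; path f→root: f d g h.
First common node: g.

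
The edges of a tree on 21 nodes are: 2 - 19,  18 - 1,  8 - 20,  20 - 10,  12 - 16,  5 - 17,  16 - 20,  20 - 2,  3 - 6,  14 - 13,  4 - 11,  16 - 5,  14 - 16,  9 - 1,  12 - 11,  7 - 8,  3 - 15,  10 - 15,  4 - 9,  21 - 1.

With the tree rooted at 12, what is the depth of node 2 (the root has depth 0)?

12 – 16 – 20 – 2 — 3 edges.

3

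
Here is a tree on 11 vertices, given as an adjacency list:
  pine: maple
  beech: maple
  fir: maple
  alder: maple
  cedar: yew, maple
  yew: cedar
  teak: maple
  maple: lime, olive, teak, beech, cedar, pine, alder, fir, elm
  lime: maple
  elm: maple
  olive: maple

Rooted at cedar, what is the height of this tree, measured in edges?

2

A deepest node is teak, reached by cedar–maple–teak.
That path has 2 edges, so the height is 2.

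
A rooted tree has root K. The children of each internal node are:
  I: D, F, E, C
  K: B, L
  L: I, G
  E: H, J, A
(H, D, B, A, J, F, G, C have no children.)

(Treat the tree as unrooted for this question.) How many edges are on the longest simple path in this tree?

Starting from B, a farthest node is H at distance 5.
One longest path: B – K – L – I – E – H.
So the diameter is 5.

5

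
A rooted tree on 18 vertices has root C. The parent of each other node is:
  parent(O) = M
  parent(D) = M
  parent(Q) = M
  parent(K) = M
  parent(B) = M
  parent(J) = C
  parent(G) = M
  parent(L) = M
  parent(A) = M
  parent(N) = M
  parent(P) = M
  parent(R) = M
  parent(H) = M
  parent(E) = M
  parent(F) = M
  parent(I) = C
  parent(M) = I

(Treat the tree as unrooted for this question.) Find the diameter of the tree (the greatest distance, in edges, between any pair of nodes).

4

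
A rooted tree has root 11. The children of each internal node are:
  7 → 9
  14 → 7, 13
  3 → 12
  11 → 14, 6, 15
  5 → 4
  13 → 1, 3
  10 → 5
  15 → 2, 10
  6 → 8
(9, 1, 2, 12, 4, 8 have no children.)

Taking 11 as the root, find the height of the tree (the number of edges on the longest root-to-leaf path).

4

A deepest node is 4, reached by 11 → 15 → 10 → 5 → 4.
That path has 4 edges, so the height is 4.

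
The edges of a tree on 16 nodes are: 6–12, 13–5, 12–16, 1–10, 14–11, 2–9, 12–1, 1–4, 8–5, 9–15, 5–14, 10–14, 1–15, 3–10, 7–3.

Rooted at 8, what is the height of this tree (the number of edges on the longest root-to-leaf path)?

A deepest node is 2, reached by 8-5-14-10-1-15-9-2.
That path has 7 edges, so the height is 7.

7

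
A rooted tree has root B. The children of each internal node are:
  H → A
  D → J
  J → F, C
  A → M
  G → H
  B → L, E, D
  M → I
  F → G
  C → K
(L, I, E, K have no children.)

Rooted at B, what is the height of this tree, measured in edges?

The longest root-to-leaf path is B → D → J → F → G → H → A → M → I (8 edges).

8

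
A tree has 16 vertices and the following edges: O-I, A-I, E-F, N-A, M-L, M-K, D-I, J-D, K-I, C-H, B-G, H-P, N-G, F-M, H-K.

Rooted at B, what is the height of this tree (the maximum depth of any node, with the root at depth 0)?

The longest root-to-leaf path is B-G-N-A-I-K-M-F-E (8 edges).

8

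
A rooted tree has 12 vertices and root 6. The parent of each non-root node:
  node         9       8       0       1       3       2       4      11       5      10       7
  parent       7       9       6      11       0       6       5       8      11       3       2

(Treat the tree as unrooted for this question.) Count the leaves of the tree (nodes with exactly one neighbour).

The leaves are 1, 4, 10.
That is 3 leaves.

3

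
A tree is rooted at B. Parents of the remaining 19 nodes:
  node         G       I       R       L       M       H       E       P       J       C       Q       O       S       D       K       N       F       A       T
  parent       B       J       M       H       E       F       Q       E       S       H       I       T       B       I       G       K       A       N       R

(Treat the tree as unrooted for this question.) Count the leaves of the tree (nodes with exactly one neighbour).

5

The leaves are C, D, L, O, P.
That is 5 leaves.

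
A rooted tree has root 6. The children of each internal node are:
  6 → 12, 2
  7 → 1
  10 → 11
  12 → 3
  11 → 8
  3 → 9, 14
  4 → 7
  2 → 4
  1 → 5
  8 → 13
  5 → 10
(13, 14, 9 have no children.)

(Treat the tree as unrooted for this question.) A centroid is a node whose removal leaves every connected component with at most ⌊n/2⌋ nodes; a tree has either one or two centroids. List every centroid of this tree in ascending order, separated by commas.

4, 7

If 4 is removed the pieces have sizes 7, 6, all ≤ ⌊14/2⌋ = 7.
Its neighbour 7 also leaves a largest component of size 7, so both are centroids.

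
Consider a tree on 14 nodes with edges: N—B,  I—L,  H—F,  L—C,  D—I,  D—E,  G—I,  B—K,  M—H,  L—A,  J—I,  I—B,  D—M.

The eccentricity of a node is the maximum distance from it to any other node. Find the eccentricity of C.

6

Distances from C peak at 6, attained at F.
C – L – I – D – M – H – F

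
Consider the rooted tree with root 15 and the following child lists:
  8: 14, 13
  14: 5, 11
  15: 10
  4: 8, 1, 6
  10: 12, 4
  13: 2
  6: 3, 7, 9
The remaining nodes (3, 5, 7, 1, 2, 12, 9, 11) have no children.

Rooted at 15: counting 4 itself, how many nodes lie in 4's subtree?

The subtree rooted at 4 contains: 4, 8, 6, 1, 14, 13, 3, 7, 9, 5, 11, 2 — 12 nodes.

12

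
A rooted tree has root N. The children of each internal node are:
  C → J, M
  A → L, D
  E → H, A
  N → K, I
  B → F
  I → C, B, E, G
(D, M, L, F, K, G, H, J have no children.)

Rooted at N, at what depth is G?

2

Path from N to G: N–I–G, which has 2 edges.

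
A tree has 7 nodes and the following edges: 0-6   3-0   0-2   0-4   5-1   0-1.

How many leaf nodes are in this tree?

5

Exactly 5 nodes have a single neighbour: 2, 3, 4, 5, 6.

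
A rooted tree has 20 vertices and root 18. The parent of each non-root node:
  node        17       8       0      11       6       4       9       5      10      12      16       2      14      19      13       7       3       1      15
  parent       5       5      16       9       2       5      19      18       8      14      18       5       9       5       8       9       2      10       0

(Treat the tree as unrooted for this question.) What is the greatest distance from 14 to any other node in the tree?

Distances from 14 peak at 7, attained at 15.
14–9–19–5–18–16–0–15

7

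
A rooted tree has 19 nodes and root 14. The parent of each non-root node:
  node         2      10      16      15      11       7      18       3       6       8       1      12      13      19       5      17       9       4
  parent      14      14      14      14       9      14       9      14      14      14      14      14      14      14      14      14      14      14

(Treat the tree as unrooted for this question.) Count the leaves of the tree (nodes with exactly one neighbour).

Exactly 17 nodes have a single neighbour: 1, 2, 3, 4, 5, 6, 7, 8, 10, 11, 12, 13, 15, 16, 17, 18, 19.

17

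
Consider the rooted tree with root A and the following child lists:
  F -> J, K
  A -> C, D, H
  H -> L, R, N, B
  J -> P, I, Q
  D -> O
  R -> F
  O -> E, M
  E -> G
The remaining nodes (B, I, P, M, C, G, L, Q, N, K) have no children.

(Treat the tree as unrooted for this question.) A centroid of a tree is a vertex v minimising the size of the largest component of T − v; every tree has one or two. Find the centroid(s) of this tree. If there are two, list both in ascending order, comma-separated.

Delete H: the remaining components have sizes 7, 7, 1, 1, 1. Max 7 ≤ 9, so H is a centroid.
Every other node leaves some component of size > 9, so the centroid is unique.

H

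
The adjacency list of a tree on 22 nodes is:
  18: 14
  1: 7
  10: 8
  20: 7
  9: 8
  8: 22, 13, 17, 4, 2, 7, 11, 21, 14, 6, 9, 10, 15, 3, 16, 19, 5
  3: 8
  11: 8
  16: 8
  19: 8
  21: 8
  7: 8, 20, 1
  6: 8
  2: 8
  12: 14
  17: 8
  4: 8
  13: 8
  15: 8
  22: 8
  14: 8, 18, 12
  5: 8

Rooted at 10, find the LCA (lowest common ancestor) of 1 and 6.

8

Path 1→root: 1 7 8 10; path 6→root: 6 8 10.
First common node: 8.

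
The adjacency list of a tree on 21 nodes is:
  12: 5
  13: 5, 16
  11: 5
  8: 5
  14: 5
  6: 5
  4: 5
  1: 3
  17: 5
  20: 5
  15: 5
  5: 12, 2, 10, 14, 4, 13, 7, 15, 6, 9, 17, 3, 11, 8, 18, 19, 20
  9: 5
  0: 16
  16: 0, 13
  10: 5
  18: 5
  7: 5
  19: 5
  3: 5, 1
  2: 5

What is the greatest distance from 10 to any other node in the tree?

Distances from 10 peak at 4, attained at 0.
10–5–13–16–0

4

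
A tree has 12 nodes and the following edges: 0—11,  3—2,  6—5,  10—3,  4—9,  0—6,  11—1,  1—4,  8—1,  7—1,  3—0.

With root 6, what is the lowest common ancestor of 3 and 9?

0

Ancestors of 3 (toward the root): 3, 0, 6.
Ancestors of 9: 9, 4, 1, 11, 0, 6.
The deepest node appearing in both lists is 0.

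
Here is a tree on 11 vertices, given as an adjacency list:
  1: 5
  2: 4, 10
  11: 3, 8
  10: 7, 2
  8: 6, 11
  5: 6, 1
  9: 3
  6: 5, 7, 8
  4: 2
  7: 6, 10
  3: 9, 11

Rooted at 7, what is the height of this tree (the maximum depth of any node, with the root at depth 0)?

5

9 sits deepest: 7 – 6 – 8 – 11 – 3 – 9 — 5 edges from the root.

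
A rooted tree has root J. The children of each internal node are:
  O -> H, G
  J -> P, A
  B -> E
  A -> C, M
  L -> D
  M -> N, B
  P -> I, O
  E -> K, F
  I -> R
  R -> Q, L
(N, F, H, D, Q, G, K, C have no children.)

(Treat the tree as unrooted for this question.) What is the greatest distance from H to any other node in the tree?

8

The node farthest from H is F (K also at distance 8), via H-O-P-J-A-M-B-E-F — 8 edges.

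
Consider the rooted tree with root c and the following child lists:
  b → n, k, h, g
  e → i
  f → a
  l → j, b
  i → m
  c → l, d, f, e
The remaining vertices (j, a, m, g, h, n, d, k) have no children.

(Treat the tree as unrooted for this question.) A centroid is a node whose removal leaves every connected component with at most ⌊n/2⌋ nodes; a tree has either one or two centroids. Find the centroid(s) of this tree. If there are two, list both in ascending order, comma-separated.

c, l

Delete c: the remaining components have sizes 7, 3, 2, 1. Max 7 ≤ 7, so c is a centroid.
Its neighbour l also leaves a largest component of size 7, so both are centroids.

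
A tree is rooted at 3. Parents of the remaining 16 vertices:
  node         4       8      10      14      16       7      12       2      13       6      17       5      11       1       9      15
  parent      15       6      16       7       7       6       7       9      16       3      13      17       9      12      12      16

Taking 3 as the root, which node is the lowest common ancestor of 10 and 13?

Ancestors of 10 (toward the root): 10, 16, 7, 6, 3.
Ancestors of 13: 13, 16, 7, 6, 3.
The deepest node appearing in both lists is 16.

16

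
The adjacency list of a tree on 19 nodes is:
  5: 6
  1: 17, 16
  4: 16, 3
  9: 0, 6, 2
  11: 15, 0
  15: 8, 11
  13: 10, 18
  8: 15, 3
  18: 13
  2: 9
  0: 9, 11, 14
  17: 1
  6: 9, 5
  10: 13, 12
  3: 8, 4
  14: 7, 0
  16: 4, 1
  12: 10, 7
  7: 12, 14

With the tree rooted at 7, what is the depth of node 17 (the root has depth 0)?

10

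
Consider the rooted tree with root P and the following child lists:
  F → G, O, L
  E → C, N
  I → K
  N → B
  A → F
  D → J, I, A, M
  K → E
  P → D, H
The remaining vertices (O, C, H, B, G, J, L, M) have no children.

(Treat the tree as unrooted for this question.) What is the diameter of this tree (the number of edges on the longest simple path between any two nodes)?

A longest path is B – N – E – K – I – D – A – F – L, with 8 edges.

8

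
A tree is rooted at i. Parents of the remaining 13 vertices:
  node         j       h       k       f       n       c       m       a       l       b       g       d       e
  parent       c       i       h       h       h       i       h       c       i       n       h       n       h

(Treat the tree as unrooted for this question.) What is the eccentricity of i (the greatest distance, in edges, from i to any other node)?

3

The node farthest from i is b (d also at distance 3), via i-h-n-b — 3 edges.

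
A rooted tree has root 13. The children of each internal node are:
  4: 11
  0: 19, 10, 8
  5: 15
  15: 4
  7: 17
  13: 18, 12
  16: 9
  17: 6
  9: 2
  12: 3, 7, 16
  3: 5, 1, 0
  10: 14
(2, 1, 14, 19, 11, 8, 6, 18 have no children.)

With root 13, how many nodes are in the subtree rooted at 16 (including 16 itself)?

16's subtree: {16, 9, 2}, size 3.

3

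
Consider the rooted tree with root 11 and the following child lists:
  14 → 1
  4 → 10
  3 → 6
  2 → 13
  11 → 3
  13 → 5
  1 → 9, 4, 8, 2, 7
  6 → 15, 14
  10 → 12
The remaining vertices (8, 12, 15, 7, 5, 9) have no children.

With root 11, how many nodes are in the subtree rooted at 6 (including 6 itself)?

13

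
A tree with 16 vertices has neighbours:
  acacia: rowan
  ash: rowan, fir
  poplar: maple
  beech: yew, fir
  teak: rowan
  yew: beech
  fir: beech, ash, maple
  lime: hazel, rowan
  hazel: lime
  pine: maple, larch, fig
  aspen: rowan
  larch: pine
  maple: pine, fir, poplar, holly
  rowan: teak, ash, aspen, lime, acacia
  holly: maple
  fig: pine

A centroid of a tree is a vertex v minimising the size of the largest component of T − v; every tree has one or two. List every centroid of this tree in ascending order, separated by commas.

fir

Delete fir: the remaining components have sizes 7, 6, 2. Max 7 ≤ 8, so fir is a centroid.
Every other node leaves some component of size > 8, so the centroid is unique.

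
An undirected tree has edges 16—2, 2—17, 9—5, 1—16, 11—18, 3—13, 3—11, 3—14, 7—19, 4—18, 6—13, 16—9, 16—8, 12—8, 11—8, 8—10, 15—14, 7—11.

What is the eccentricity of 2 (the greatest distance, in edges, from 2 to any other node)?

A farthest node from 2 is 15 (6 also at distance 6).
The path 2–16–8–11–3–14–15 has 6 edges.

6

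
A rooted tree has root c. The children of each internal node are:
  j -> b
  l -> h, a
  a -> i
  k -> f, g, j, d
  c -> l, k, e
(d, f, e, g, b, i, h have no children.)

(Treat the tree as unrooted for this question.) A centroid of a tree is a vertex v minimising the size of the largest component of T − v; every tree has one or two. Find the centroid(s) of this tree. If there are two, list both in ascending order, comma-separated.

c, k

Removing c splits the tree into components of sizes 6, 4, 1; the largest is 6 ≤ ⌊12/2⌋ = 6.
Its neighbour k also leaves a largest component of size 6, so both are centroids.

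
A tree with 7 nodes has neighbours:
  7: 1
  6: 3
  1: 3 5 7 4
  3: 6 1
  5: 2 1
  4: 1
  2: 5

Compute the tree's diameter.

4

Starting from 2, a farthest node is 6 at distance 4.
One longest path: 2-5-1-3-6.
So the diameter is 4.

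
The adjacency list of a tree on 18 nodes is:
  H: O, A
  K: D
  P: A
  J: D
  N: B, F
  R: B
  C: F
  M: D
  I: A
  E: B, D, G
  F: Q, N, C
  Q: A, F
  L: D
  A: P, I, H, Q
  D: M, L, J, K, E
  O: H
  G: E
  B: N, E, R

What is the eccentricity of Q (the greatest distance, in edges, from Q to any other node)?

6

The node farthest from Q is J (M, L, K also at distance 6), via Q-F-N-B-E-D-J — 6 edges.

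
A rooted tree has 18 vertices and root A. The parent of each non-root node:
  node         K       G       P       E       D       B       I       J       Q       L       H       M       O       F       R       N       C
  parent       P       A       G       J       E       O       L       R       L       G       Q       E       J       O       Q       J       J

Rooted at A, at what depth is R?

Path from A to R: A → G → L → Q → R, which has 4 edges.

4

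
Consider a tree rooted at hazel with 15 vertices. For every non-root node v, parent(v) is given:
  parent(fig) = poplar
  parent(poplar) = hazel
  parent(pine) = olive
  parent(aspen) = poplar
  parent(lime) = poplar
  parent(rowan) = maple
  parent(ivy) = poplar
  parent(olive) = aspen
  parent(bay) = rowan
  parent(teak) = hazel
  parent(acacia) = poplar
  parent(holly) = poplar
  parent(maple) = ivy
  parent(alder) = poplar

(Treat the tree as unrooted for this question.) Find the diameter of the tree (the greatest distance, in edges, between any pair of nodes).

BFS from bay reaches pine last, at distance 7; BFS from pine confirms no node is farther.
Path: bay - rowan - maple - ivy - poplar - aspen - olive - pine.

7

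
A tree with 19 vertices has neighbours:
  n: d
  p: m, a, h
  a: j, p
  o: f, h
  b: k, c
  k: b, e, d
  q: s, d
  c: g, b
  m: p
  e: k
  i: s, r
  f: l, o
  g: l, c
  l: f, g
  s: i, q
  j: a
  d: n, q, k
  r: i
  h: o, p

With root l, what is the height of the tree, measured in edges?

9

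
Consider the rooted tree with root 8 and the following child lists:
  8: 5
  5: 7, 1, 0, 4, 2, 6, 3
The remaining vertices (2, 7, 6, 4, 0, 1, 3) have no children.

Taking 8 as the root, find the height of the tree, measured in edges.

2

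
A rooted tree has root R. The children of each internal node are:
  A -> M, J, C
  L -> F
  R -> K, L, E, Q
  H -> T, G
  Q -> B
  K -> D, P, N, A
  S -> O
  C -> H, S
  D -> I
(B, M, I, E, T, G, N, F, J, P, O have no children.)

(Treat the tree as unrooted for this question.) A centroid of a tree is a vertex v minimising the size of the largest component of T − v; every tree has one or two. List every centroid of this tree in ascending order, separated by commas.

Delete K: the remaining components have sizes 9, 6, 2, 1, 1. Max 9 ≤ 10, so K is a centroid.
Every other node leaves some component of size > 10, so the centroid is unique.

K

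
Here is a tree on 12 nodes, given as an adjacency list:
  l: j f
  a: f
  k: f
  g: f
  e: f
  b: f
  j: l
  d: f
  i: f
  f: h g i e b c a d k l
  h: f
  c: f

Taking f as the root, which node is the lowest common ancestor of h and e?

f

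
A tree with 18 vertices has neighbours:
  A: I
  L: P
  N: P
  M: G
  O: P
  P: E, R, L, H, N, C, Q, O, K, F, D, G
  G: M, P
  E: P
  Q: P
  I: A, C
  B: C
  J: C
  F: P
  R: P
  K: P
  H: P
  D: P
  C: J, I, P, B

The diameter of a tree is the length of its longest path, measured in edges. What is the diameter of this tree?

5

A longest path is A-I-C-P-G-M, with 5 edges.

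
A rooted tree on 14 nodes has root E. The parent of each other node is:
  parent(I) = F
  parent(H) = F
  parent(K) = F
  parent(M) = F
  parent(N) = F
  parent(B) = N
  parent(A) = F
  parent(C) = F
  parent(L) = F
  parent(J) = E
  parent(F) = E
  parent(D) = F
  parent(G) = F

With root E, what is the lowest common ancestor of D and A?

Ancestors of D (toward the root): D, F, E.
Ancestors of A: A, F, E.
The deepest node appearing in both lists is F.

F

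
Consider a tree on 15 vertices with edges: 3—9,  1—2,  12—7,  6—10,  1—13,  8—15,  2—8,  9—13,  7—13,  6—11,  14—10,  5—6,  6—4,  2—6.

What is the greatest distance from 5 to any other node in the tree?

6

The node farthest from 5 is 12 (3 also at distance 6), via 5-6-2-1-13-7-12 — 6 edges.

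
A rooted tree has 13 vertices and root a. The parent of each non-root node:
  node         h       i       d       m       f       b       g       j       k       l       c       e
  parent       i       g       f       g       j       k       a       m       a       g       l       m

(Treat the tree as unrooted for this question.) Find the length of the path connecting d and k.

6

d – f – j – m – g – a – k: 6 edges.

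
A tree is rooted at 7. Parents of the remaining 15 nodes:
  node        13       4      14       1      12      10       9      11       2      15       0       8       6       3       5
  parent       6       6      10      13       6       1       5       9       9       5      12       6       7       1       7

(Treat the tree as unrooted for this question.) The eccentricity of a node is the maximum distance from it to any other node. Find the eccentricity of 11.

8

A farthest node from 11 is 14.
The path 11-9-5-7-6-13-1-10-14 has 8 edges.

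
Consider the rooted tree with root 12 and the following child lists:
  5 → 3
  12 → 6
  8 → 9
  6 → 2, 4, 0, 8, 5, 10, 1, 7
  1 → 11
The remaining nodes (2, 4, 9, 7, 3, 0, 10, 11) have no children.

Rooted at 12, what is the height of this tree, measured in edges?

3

The longest root-to-leaf path is 12 → 6 → 8 → 9 (3 edges).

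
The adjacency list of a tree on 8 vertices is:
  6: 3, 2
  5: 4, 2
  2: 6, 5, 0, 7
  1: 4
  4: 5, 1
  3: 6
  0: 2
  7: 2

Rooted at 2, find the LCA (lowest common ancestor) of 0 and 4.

Path 0→root: 0 2; path 4→root: 4 5 2.
First common node: 2.

2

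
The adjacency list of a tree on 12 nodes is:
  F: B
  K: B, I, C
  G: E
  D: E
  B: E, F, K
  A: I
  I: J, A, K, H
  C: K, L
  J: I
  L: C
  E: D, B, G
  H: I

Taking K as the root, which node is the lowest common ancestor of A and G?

K

Ancestors of A (toward the root): A, I, K.
Ancestors of G: G, E, B, K.
The deepest node appearing in both lists is K.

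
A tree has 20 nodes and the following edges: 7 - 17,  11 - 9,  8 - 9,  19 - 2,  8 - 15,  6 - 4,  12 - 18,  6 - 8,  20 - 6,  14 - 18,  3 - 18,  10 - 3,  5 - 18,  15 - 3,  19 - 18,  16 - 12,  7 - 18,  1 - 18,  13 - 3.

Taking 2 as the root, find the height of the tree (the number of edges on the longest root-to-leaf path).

A deepest node is 4, reached by 2–19–18–3–15–8–6–4.
That path has 7 edges, so the height is 7.

7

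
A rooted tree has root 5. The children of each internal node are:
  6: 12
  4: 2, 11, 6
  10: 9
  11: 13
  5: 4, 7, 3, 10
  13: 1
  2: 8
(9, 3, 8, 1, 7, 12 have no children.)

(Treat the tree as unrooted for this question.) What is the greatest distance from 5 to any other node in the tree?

4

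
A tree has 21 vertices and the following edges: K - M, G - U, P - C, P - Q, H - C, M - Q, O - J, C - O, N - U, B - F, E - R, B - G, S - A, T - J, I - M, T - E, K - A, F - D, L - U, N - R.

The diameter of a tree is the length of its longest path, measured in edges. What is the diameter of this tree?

A longest path is S-A-K-M-Q-P-C-O-J-T-E-R-N-U-G-B-F-D, with 17 edges.

17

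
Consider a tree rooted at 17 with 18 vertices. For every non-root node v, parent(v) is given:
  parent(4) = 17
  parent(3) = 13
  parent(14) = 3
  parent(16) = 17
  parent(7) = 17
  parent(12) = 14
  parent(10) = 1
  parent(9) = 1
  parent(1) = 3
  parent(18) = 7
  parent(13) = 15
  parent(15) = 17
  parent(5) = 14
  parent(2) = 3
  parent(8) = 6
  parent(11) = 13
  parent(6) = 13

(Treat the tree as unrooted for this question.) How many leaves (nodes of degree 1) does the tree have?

The leaves are 2, 4, 5, 8, 9, 10, 11, 12, 16, 18.
That is 10 leaves.

10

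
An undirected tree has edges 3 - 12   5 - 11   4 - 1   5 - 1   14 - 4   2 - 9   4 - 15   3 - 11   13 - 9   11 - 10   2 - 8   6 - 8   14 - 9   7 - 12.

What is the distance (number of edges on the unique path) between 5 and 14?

3

The path is 5–1–4–14, which has 3 edges.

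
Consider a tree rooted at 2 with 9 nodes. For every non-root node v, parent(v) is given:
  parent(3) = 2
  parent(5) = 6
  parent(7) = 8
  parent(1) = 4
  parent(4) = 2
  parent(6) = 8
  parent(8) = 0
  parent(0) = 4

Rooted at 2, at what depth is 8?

Climbing from 8 to the root: 8 → 0 → 4 → 2. That's 3 steps.

3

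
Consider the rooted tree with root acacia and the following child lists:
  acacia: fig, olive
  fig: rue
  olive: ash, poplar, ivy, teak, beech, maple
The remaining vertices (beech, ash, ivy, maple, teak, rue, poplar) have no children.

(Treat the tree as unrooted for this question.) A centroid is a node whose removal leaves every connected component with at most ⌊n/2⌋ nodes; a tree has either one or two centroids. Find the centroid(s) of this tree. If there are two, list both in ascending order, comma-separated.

If olive is removed the pieces have sizes 3, 1, 1, 1, 1, 1, 1, all ≤ ⌊10/2⌋ = 5.
No neighbour of olive does as well, so olive is the unique centroid.

olive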